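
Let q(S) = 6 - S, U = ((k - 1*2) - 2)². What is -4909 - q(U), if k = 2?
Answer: -4911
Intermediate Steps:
U = 4 (U = ((2 - 1*2) - 2)² = ((2 - 2) - 2)² = (0 - 2)² = (-2)² = 4)
-4909 - q(U) = -4909 - (6 - 1*4) = -4909 - (6 - 4) = -4909 - 1*2 = -4909 - 2 = -4911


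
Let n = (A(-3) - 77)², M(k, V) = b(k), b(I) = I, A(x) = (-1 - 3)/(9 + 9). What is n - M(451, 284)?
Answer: 446494/81 ≈ 5512.3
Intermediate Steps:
A(x) = -2/9 (A(x) = -4/18 = -4*1/18 = -2/9)
M(k, V) = k
n = 483025/81 (n = (-2/9 - 77)² = (-695/9)² = 483025/81 ≈ 5963.3)
n - M(451, 284) = 483025/81 - 1*451 = 483025/81 - 451 = 446494/81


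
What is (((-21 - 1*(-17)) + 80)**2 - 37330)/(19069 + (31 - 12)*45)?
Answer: -15777/9962 ≈ -1.5837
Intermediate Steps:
(((-21 - 1*(-17)) + 80)**2 - 37330)/(19069 + (31 - 12)*45) = (((-21 + 17) + 80)**2 - 37330)/(19069 + 19*45) = ((-4 + 80)**2 - 37330)/(19069 + 855) = (76**2 - 37330)/19924 = (5776 - 37330)*(1/19924) = -31554*1/19924 = -15777/9962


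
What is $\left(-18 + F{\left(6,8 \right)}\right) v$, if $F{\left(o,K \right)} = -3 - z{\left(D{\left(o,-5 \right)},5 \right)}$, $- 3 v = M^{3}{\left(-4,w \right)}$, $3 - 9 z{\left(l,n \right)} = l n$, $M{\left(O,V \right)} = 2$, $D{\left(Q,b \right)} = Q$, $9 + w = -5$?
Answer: $48$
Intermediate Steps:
$w = -14$ ($w = -9 - 5 = -14$)
$z{\left(l,n \right)} = \frac{1}{3} - \frac{l n}{9}$
$v = - \frac{8}{3}$ ($v = - \frac{2^{3}}{3} = \left(- \frac{1}{3}\right) 8 = - \frac{8}{3} \approx -2.6667$)
$F{\left(o,K \right)} = - \frac{10}{3} + \frac{5 o}{9}$ ($F{\left(o,K \right)} = -3 - \left(\frac{1}{3} - \frac{1}{9} o 5\right) = -3 - \left(\frac{1}{3} - \frac{5 o}{9}\right) = -3 + \left(- \frac{1}{3} + \frac{5 o}{9}\right) = - \frac{10}{3} + \frac{5 o}{9}$)
$\left(-18 + F{\left(6,8 \right)}\right) v = \left(-18 + \left(- \frac{10}{3} + \frac{5}{9} \cdot 6\right)\right) \left(- \frac{8}{3}\right) = \left(-18 + \left(- \frac{10}{3} + \frac{10}{3}\right)\right) \left(- \frac{8}{3}\right) = \left(-18 + 0\right) \left(- \frac{8}{3}\right) = \left(-18\right) \left(- \frac{8}{3}\right) = 48$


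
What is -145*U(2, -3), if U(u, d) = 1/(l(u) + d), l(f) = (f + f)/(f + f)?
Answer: 145/2 ≈ 72.500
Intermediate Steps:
l(f) = 1 (l(f) = (2*f)/((2*f)) = (2*f)*(1/(2*f)) = 1)
U(u, d) = 1/(1 + d)
-145*U(2, -3) = -145/(1 - 3) = -145/(-2) = -145*(-½) = 145/2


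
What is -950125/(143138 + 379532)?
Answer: -190025/104534 ≈ -1.8178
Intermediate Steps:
-950125/(143138 + 379532) = -950125/522670 = -950125*1/522670 = -190025/104534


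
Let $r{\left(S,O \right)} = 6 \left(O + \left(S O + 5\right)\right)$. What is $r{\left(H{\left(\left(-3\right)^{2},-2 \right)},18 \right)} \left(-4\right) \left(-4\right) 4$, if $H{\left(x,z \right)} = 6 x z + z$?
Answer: $-751488$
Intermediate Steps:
$H{\left(x,z \right)} = z + 6 x z$ ($H{\left(x,z \right)} = 6 x z + z = z + 6 x z$)
$r{\left(S,O \right)} = 30 + 6 O + 6 O S$ ($r{\left(S,O \right)} = 6 \left(O + \left(O S + 5\right)\right) = 6 \left(O + \left(5 + O S\right)\right) = 6 \left(5 + O + O S\right) = 30 + 6 O + 6 O S$)
$r{\left(H{\left(\left(-3\right)^{2},-2 \right)},18 \right)} \left(-4\right) \left(-4\right) 4 = \left(30 + 6 \cdot 18 + 6 \cdot 18 \left(- 2 \left(1 + 6 \left(-3\right)^{2}\right)\right)\right) \left(-4\right) \left(-4\right) 4 = \left(30 + 108 + 6 \cdot 18 \left(- 2 \left(1 + 6 \cdot 9\right)\right)\right) 16 \cdot 4 = \left(30 + 108 + 6 \cdot 18 \left(- 2 \left(1 + 54\right)\right)\right) 64 = \left(30 + 108 + 6 \cdot 18 \left(\left(-2\right) 55\right)\right) 64 = \left(30 + 108 + 6 \cdot 18 \left(-110\right)\right) 64 = \left(30 + 108 - 11880\right) 64 = \left(-11742\right) 64 = -751488$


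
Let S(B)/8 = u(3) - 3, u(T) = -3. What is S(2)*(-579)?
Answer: 27792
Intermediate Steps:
S(B) = -48 (S(B) = 8*(-3 - 3) = 8*(-6) = -48)
S(2)*(-579) = -48*(-579) = 27792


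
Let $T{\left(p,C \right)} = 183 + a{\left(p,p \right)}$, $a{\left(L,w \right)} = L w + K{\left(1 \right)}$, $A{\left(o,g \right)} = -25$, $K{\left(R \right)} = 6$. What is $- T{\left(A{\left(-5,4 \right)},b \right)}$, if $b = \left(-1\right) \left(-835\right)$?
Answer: $-814$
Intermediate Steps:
$b = 835$
$a{\left(L,w \right)} = 6 + L w$ ($a{\left(L,w \right)} = L w + 6 = 6 + L w$)
$T{\left(p,C \right)} = 189 + p^{2}$ ($T{\left(p,C \right)} = 183 + \left(6 + p p\right) = 183 + \left(6 + p^{2}\right) = 189 + p^{2}$)
$- T{\left(A{\left(-5,4 \right)},b \right)} = - (189 + \left(-25\right)^{2}) = - (189 + 625) = \left(-1\right) 814 = -814$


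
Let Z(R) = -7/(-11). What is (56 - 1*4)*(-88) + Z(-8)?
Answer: -50329/11 ≈ -4575.4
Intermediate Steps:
Z(R) = 7/11 (Z(R) = -7*(-1/11) = 7/11)
(56 - 1*4)*(-88) + Z(-8) = (56 - 1*4)*(-88) + 7/11 = (56 - 4)*(-88) + 7/11 = 52*(-88) + 7/11 = -4576 + 7/11 = -50329/11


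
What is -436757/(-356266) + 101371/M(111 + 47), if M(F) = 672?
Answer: 18204270695/119705376 ≈ 152.08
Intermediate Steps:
-436757/(-356266) + 101371/M(111 + 47) = -436757/(-356266) + 101371/672 = -436757*(-1/356266) + 101371*(1/672) = 436757/356266 + 101371/672 = 18204270695/119705376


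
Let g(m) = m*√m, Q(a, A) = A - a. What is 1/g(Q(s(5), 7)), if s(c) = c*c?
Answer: I*√2/108 ≈ 0.013095*I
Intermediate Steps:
s(c) = c²
g(m) = m^(3/2)
1/g(Q(s(5), 7)) = 1/((7 - 1*5²)^(3/2)) = 1/((7 - 1*25)^(3/2)) = 1/((7 - 25)^(3/2)) = 1/((-18)^(3/2)) = 1/(-54*I*√2) = I*√2/108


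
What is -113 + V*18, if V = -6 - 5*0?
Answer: -221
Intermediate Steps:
V = -6 (V = -6 + 0 = -6)
-113 + V*18 = -113 - 6*18 = -113 - 108 = -221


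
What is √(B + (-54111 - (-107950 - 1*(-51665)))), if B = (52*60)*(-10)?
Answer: I*√29026 ≈ 170.37*I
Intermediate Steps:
B = -31200 (B = 3120*(-10) = -31200)
√(B + (-54111 - (-107950 - 1*(-51665)))) = √(-31200 + (-54111 - (-107950 - 1*(-51665)))) = √(-31200 + (-54111 - (-107950 + 51665))) = √(-31200 + (-54111 - 1*(-56285))) = √(-31200 + (-54111 + 56285)) = √(-31200 + 2174) = √(-29026) = I*√29026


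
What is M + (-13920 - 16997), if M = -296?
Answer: -31213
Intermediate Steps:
M + (-13920 - 16997) = -296 + (-13920 - 16997) = -296 - 30917 = -31213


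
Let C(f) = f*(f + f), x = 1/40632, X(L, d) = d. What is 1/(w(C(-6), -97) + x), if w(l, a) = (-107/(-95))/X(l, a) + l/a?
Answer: -374423880/282261289 ≈ -1.3265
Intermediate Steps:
x = 1/40632 ≈ 2.4611e-5
C(f) = 2*f² (C(f) = f*(2*f) = 2*f²)
w(l, a) = 107/(95*a) + l/a (w(l, a) = (-107/(-95))/a + l/a = (-107*(-1/95))/a + l/a = 107/(95*a) + l/a)
1/(w(C(-6), -97) + x) = 1/((107/95 + 2*(-6)²)/(-97) + 1/40632) = 1/(-(107/95 + 2*36)/97 + 1/40632) = 1/(-(107/95 + 72)/97 + 1/40632) = 1/(-1/97*6947/95 + 1/40632) = 1/(-6947/9215 + 1/40632) = 1/(-282261289/374423880) = -374423880/282261289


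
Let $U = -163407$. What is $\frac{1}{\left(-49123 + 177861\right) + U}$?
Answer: $- \frac{1}{34669} \approx -2.8844 \cdot 10^{-5}$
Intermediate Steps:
$\frac{1}{\left(-49123 + 177861\right) + U} = \frac{1}{\left(-49123 + 177861\right) - 163407} = \frac{1}{128738 - 163407} = \frac{1}{-34669} = - \frac{1}{34669}$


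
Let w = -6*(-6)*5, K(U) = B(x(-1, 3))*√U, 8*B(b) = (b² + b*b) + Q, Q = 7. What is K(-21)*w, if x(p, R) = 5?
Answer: 2565*I*√21/2 ≈ 5877.2*I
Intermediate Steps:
B(b) = 7/8 + b²/4 (B(b) = ((b² + b*b) + 7)/8 = ((b² + b²) + 7)/8 = (2*b² + 7)/8 = (7 + 2*b²)/8 = 7/8 + b²/4)
K(U) = 57*√U/8 (K(U) = (7/8 + (¼)*5²)*√U = (7/8 + (¼)*25)*√U = (7/8 + 25/4)*√U = 57*√U/8)
w = 180 (w = 36*5 = 180)
K(-21)*w = (57*√(-21)/8)*180 = (57*(I*√21)/8)*180 = (57*I*√21/8)*180 = 2565*I*√21/2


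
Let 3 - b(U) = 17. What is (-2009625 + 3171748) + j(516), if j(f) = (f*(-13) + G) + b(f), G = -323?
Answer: 1155078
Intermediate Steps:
b(U) = -14 (b(U) = 3 - 1*17 = 3 - 17 = -14)
j(f) = -337 - 13*f (j(f) = (f*(-13) - 323) - 14 = (-13*f - 323) - 14 = (-323 - 13*f) - 14 = -337 - 13*f)
(-2009625 + 3171748) + j(516) = (-2009625 + 3171748) + (-337 - 13*516) = 1162123 + (-337 - 6708) = 1162123 - 7045 = 1155078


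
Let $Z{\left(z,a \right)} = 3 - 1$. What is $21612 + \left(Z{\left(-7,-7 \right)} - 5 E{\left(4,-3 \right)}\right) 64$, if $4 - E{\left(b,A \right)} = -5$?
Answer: $18860$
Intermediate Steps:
$E{\left(b,A \right)} = 9$ ($E{\left(b,A \right)} = 4 - -5 = 4 + 5 = 9$)
$Z{\left(z,a \right)} = 2$ ($Z{\left(z,a \right)} = 3 - 1 = 2$)
$21612 + \left(Z{\left(-7,-7 \right)} - 5 E{\left(4,-3 \right)}\right) 64 = 21612 + \left(2 - 45\right) 64 = 21612 - 2752 = 18860$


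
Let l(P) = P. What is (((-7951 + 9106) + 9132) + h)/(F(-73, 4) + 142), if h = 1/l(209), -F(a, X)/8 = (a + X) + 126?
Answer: -1074992/32813 ≈ -32.761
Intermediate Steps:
F(a, X) = -1008 - 8*X - 8*a (F(a, X) = -8*((a + X) + 126) = -8*((X + a) + 126) = -8*(126 + X + a) = -1008 - 8*X - 8*a)
h = 1/209 ≈ 0.0047847
(((-7951 + 9106) + 9132) + h)/(F(-73, 4) + 142) = (((-7951 + 9106) + 9132) + 1/209)/((-1008 - 8*4 - 8*(-73)) + 142) = ((1155 + 9132) + 1/209)/((-1008 - 32 + 584) + 142) = (10287 + 1/209)/(-456 + 142) = (2149984/209)/(-314) = (2149984/209)*(-1/314) = -1074992/32813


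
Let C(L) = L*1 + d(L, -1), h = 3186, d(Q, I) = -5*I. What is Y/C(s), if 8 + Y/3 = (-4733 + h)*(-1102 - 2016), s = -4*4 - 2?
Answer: -14470614/13 ≈ -1.1131e+6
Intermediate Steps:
s = -18 (s = -16 - 2 = -18)
Y = 14470614 (Y = -24 + 3*((-4733 + 3186)*(-1102 - 2016)) = -24 + 3*(-1547*(-3118)) = -24 + 3*4823546 = -24 + 14470638 = 14470614)
C(L) = 5 + L (C(L) = L*1 - 5*(-1) = L + 5 = 5 + L)
Y/C(s) = 14470614/(5 - 18) = 14470614/(-13) = 14470614*(-1/13) = -14470614/13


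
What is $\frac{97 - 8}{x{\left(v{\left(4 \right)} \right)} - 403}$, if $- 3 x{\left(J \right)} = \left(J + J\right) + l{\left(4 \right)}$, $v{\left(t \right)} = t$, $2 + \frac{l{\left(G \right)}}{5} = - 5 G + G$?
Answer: $- \frac{267}{1127} \approx -0.23691$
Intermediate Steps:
$l{\left(G \right)} = -10 - 20 G$ ($l{\left(G \right)} = -10 + 5 \left(- 5 G + G\right) = -10 + 5 \left(- 4 G\right) = -10 - 20 G$)
$x{\left(J \right)} = 30 - \frac{2 J}{3}$ ($x{\left(J \right)} = - \frac{\left(J + J\right) - 90}{3} = - \frac{2 J - 90}{3} = - \frac{-90 + 2 J}{3} = 30 - \frac{2 J}{3}$)
$\frac{97 - 8}{x{\left(v{\left(4 \right)} \right)} - 403} = \frac{97 - 8}{\left(30 - \frac{8}{3}\right) - 403} = \frac{89}{\left(30 - \frac{8}{3}\right) - 403} = \frac{89}{\frac{82}{3} - 403} = \frac{89}{- \frac{1127}{3}} = 89 \left(- \frac{3}{1127}\right) = - \frac{267}{1127}$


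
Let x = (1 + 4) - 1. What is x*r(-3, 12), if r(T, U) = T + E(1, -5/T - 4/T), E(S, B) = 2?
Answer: -4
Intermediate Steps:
r(T, U) = 2 + T (r(T, U) = T + 2 = 2 + T)
x = 4 (x = 5 - 1 = 4)
x*r(-3, 12) = 4*(2 - 3) = 4*(-1) = -4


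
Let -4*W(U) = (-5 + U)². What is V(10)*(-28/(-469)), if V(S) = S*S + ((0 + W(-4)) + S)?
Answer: 359/67 ≈ 5.3582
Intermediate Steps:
W(U) = -(-5 + U)²/4
V(S) = -81/4 + S + S² (V(S) = S*S + ((0 - (-5 - 4)²/4) + S) = S² + ((0 - ¼*(-9)²) + S) = S² + ((0 - ¼*81) + S) = S² + ((0 - 81/4) + S) = S² + (-81/4 + S) = -81/4 + S + S²)
V(10)*(-28/(-469)) = (-81/4 + 10 + 10²)*(-28/(-469)) = (-81/4 + 10 + 100)*(-28*(-1/469)) = (359/4)*(4/67) = 359/67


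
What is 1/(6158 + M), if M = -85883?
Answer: -1/79725 ≈ -1.2543e-5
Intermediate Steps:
1/(6158 + M) = 1/(6158 - 85883) = 1/(-79725) = -1/79725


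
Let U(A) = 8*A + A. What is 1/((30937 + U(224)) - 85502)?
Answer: -1/52549 ≈ -1.9030e-5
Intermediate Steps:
U(A) = 9*A
1/((30937 + U(224)) - 85502) = 1/((30937 + 9*224) - 85502) = 1/((30937 + 2016) - 85502) = 1/(32953 - 85502) = 1/(-52549) = -1/52549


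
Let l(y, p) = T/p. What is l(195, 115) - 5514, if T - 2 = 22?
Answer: -634086/115 ≈ -5513.8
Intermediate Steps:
T = 24 (T = 2 + 22 = 24)
l(y, p) = 24/p
l(195, 115) - 5514 = 24/115 - 5514 = -634086/115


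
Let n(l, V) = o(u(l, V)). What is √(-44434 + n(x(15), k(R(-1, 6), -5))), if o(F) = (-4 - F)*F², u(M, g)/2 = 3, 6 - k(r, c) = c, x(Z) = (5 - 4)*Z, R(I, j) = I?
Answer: I*√44794 ≈ 211.65*I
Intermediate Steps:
x(Z) = Z (x(Z) = 1*Z = Z)
k(r, c) = 6 - c
u(M, g) = 6 (u(M, g) = 2*3 = 6)
o(F) = F²*(-4 - F)
n(l, V) = -360 (n(l, V) = 6²*(-4 - 1*6) = 36*(-4 - 6) = 36*(-10) = -360)
√(-44434 + n(x(15), k(R(-1, 6), -5))) = √(-44434 - 360) = √(-44794) = I*√44794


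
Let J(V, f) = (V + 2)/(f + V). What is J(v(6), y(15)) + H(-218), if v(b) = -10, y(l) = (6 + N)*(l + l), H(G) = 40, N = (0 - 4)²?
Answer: 12996/325 ≈ 39.988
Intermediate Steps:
N = 16 (N = (-4)² = 16)
y(l) = 44*l (y(l) = (6 + 16)*(l + l) = 22*(2*l) = 44*l)
J(V, f) = (2 + V)/(V + f)
J(v(6), y(15)) + H(-218) = (2 - 10)/(-10 + 44*15) + 40 = -8/(-10 + 660) + 40 = -8/650 + 40 = (1/650)*(-8) + 40 = -4/325 + 40 = 12996/325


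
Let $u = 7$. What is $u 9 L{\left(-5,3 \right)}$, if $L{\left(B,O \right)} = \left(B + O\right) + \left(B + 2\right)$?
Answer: $-315$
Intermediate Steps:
$L{\left(B,O \right)} = 2 + O + 2 B$ ($L{\left(B,O \right)} = \left(B + O\right) + \left(2 + B\right) = 2 + O + 2 B$)
$u 9 L{\left(-5,3 \right)} = 7 \cdot 9 \left(2 + 3 + 2 \left(-5\right)\right) = 63 \left(2 + 3 - 10\right) = 63 \left(-5\right) = -315$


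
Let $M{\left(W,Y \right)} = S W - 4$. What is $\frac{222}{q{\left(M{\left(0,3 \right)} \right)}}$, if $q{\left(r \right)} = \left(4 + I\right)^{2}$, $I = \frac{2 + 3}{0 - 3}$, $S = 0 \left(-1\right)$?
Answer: $\frac{1998}{49} \approx 40.776$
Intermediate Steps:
$S = 0$
$I = - \frac{5}{3}$ ($I = \frac{5}{-3} = 5 \left(- \frac{1}{3}\right) = - \frac{5}{3} \approx -1.6667$)
$M{\left(W,Y \right)} = -4$ ($M{\left(W,Y \right)} = 0 W - 4 = 0 - 4 = -4$)
$q{\left(r \right)} = \frac{49}{9}$ ($q{\left(r \right)} = \left(4 - \frac{5}{3}\right)^{2} = \left(\frac{7}{3}\right)^{2} = \frac{49}{9}$)
$\frac{222}{q{\left(M{\left(0,3 \right)} \right)}} = \frac{222}{\frac{49}{9}} = 222 \cdot \frac{9}{49} = \frac{1998}{49}$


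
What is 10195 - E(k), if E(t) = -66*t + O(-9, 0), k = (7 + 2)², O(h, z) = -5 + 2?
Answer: 15544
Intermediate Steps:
O(h, z) = -3
k = 81 (k = 9² = 81)
E(t) = -3 - 66*t (E(t) = -66*t - 3 = -3 - 66*t)
10195 - E(k) = 10195 - (-3 - 66*81) = 10195 - (-3 - 5346) = 10195 - 1*(-5349) = 10195 + 5349 = 15544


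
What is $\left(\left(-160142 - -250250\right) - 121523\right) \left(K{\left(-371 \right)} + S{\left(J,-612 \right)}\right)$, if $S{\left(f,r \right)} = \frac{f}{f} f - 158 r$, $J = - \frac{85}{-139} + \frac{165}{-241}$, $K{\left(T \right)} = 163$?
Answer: $- \frac{101931533955265}{33499} \approx -3.0428 \cdot 10^{9}$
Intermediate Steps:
$J = - \frac{2450}{33499}$ ($J = \left(-85\right) \left(- \frac{1}{139}\right) + 165 \left(- \frac{1}{241}\right) = \frac{85}{139} - \frac{165}{241} = - \frac{2450}{33499} \approx -0.073137$)
$S{\left(f,r \right)} = f - 158 r$ ($S{\left(f,r \right)} = 1 f - 158 r = f - 158 r$)
$\left(\left(-160142 - -250250\right) - 121523\right) \left(K{\left(-371 \right)} + S{\left(J,-612 \right)}\right) = \left(\left(-160142 - -250250\right) - 121523\right) \left(163 - - \frac{3239216854}{33499}\right) = \left(\left(-160142 + 250250\right) - 121523\right) \left(163 + \left(- \frac{2450}{33499} + 96696\right)\right) = \left(90108 - 121523\right) \left(163 + \frac{3239216854}{33499}\right) = \left(-31415\right) \frac{3244677191}{33499} = - \frac{101931533955265}{33499}$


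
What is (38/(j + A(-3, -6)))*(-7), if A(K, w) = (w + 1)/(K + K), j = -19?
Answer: 1596/109 ≈ 14.642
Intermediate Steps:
A(K, w) = (1 + w)/(2*K) (A(K, w) = (1 + w)/((2*K)) = (1 + w)*(1/(2*K)) = (1 + w)/(2*K))
(38/(j + A(-3, -6)))*(-7) = (38/(-19 + (½)*(1 - 6)/(-3)))*(-7) = (38/(-19 + (½)*(-⅓)*(-5)))*(-7) = (38/(-19 + ⅚))*(-7) = (38/(-109/6))*(-7) = -6/109*38*(-7) = -228/109*(-7) = 1596/109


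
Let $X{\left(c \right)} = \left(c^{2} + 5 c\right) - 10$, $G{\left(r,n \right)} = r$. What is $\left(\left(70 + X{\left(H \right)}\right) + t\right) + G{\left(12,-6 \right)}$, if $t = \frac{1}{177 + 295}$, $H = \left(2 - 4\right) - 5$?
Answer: $\frac{40593}{472} \approx 86.002$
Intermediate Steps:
$H = -7$ ($H = -2 - 5 = -7$)
$X{\left(c \right)} = -10 + c^{2} + 5 c$
$t = \frac{1}{472} \approx 0.0021186$
$\left(\left(70 + X{\left(H \right)}\right) + t\right) + G{\left(12,-6 \right)} = \left(\left(70 + \left(-10 + \left(-7\right)^{2} + 5 \left(-7\right)\right)\right) + \frac{1}{472}\right) + 12 = \left(\left(70 - -4\right) + \frac{1}{472}\right) + 12 = \left(\left(70 + 4\right) + \frac{1}{472}\right) + 12 = \left(74 + \frac{1}{472}\right) + 12 = \frac{34929}{472} + 12 = \frac{40593}{472}$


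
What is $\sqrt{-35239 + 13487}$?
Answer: $2 i \sqrt{5438} \approx 147.49 i$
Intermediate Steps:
$\sqrt{-35239 + 13487} = \sqrt{-21752} = 2 i \sqrt{5438}$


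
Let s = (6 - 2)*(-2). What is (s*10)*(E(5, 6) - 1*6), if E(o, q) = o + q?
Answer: -400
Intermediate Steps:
s = -8 (s = 4*(-2) = -8)
(s*10)*(E(5, 6) - 1*6) = (-8*10)*((5 + 6) - 1*6) = -80*(11 - 6) = -80*5 = -400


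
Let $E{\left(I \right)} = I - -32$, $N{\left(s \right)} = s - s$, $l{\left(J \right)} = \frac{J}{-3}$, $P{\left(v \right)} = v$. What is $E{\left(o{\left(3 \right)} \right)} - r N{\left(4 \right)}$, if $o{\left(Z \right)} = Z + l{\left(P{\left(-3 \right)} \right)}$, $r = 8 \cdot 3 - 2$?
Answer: $36$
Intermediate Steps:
$l{\left(J \right)} = - \frac{J}{3}$ ($l{\left(J \right)} = J \left(- \frac{1}{3}\right) = - \frac{J}{3}$)
$N{\left(s \right)} = 0$
$r = 22$ ($r = 24 - 2 = 22$)
$o{\left(Z \right)} = 1 + Z$ ($o{\left(Z \right)} = Z - -1 = Z + 1 = 1 + Z$)
$E{\left(I \right)} = 32 + I$ ($E{\left(I \right)} = I + 32 = 32 + I$)
$E{\left(o{\left(3 \right)} \right)} - r N{\left(4 \right)} = \left(32 + \left(1 + 3\right)\right) - 22 \cdot 0 = \left(32 + 4\right) - 0 = 36 + 0 = 36$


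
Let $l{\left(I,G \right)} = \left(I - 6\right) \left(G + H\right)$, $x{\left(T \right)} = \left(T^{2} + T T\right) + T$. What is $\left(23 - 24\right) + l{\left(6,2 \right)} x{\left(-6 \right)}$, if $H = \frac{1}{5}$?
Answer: $-1$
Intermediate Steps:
$H = \frac{1}{5} \approx 0.2$
$x{\left(T \right)} = T + 2 T^{2}$ ($x{\left(T \right)} = \left(T^{2} + T^{2}\right) + T = 2 T^{2} + T = T + 2 T^{2}$)
$l{\left(I,G \right)} = \left(-6 + I\right) \left(\frac{1}{5} + G\right)$ ($l{\left(I,G \right)} = \left(I - 6\right) \left(G + \frac{1}{5}\right) = \left(-6 + I\right) \left(\frac{1}{5} + G\right)$)
$\left(23 - 24\right) + l{\left(6,2 \right)} x{\left(-6 \right)} = \left(23 - 24\right) + \left(- \frac{6}{5} - 12 + \frac{1}{5} \cdot 6 + 2 \cdot 6\right) \left(- 6 \left(1 + 2 \left(-6\right)\right)\right) = -1 + \left(- \frac{6}{5} - 12 + \frac{6}{5} + 12\right) \left(- 6 \left(1 - 12\right)\right) = -1 + 0 \left(\left(-6\right) \left(-11\right)\right) = -1 + 0 \cdot 66 = -1 + 0 = -1$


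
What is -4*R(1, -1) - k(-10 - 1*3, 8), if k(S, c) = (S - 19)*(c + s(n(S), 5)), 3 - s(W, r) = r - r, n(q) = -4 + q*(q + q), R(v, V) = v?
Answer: 348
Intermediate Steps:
n(q) = -4 + 2*q² (n(q) = -4 + q*(2*q) = -4 + 2*q²)
s(W, r) = 3 (s(W, r) = 3 - (r - r) = 3 - 1*0 = 3 + 0 = 3)
k(S, c) = (-19 + S)*(3 + c) (k(S, c) = (S - 19)*(c + 3) = (-19 + S)*(3 + c))
-4*R(1, -1) - k(-10 - 1*3, 8) = -4*1 - (-57 - 19*8 + 3*(-10 - 1*3) + (-10 - 1*3)*8) = -4 - (-57 - 152 + 3*(-10 - 3) + (-10 - 3)*8) = -4 - (-57 - 152 + 3*(-13) - 13*8) = -4 - (-57 - 152 - 39 - 104) = -4 - 1*(-352) = -4 + 352 = 348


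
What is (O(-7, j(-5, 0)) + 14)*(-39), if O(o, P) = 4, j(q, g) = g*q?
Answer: -702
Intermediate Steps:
(O(-7, j(-5, 0)) + 14)*(-39) = (4 + 14)*(-39) = 18*(-39) = -702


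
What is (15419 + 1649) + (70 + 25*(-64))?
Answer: 15538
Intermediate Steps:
(15419 + 1649) + (70 + 25*(-64)) = 17068 + (70 - 1600) = 17068 - 1530 = 15538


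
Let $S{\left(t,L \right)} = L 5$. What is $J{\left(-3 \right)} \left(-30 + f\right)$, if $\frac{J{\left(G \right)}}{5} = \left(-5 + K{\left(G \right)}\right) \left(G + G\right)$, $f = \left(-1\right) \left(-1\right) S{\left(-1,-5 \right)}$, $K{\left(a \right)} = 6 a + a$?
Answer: $-42900$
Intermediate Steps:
$S{\left(t,L \right)} = 5 L$
$K{\left(a \right)} = 7 a$
$f = -25$ ($f = \left(-1\right) \left(-1\right) 5 \left(-5\right) = 1 \left(-25\right) = -25$)
$J{\left(G \right)} = 10 G \left(-5 + 7 G\right)$ ($J{\left(G \right)} = 5 \left(-5 + 7 G\right) \left(G + G\right) = 5 \left(-5 + 7 G\right) 2 G = 5 \cdot 2 G \left(-5 + 7 G\right) = 10 G \left(-5 + 7 G\right)$)
$J{\left(-3 \right)} \left(-30 + f\right) = 10 \left(-3\right) \left(-5 + 7 \left(-3\right)\right) \left(-30 - 25\right) = 10 \left(-3\right) \left(-5 - 21\right) \left(-55\right) = 10 \left(-3\right) \left(-26\right) \left(-55\right) = 780 \left(-55\right) = -42900$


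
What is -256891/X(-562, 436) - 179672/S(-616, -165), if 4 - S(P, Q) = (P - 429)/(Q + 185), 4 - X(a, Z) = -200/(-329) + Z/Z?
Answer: -19581963731/177075 ≈ -1.1059e+5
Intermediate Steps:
X(a, Z) = 787/329 (X(a, Z) = 4 - (-200/(-329) + Z/Z) = 4 - (-200*(-1/329) + 1) = 4 - (200/329 + 1) = 4 - 1*529/329 = 4 - 529/329 = 787/329)
S(P, Q) = 4 - (-429 + P)/(185 + Q) (S(P, Q) = 4 - (P - 429)/(Q + 185) = 4 - (-429 + P)/(185 + Q))
-256891/X(-562, 436) - 179672/S(-616, -165) = -256891/787/329 - 179672*(185 - 165)/(1169 - 1*(-616) + 4*(-165)) = -256891*329/787 - 179672*20/(1169 + 616 - 660) = -84517139/787 - 179672/((1/20)*1125) = -84517139/787 - 179672/225/4 = -84517139/787 - 179672*4/225 = -84517139/787 - 718688/225 = -19581963731/177075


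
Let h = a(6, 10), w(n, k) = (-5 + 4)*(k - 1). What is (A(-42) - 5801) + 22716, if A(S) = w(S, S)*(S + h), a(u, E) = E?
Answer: 15539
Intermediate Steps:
w(n, k) = 1 - k (w(n, k) = -(-1 + k) = 1 - k)
h = 10
A(S) = (1 - S)*(10 + S) (A(S) = (1 - S)*(S + 10) = (1 - S)*(10 + S))
(A(-42) - 5801) + 22716 = (-(-1 - 42)*(10 - 42) - 5801) + 22716 = (-1*(-43)*(-32) - 5801) + 22716 = (-1376 - 5801) + 22716 = -7177 + 22716 = 15539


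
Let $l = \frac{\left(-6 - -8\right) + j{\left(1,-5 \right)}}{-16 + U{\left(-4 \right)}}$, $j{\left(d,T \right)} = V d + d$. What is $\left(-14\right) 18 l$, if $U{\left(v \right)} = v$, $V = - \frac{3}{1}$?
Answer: $0$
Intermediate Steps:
$V = -3$ ($V = \left(-3\right) 1 = -3$)
$j{\left(d,T \right)} = - 2 d$ ($j{\left(d,T \right)} = - 3 d + d = - 2 d$)
$l = 0$ ($l = \frac{\left(-6 - -8\right) - 2}{-16 - 4} = \frac{\left(-6 + 8\right) - 2}{-20} = \left(2 - 2\right) \left(- \frac{1}{20}\right) = 0 \left(- \frac{1}{20}\right) = 0$)
$\left(-14\right) 18 l = \left(-14\right) 18 \cdot 0 = \left(-252\right) 0 = 0$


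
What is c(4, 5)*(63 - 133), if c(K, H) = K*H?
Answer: -1400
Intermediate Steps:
c(K, H) = H*K
c(4, 5)*(63 - 133) = (5*4)*(63 - 133) = 20*(-70) = -1400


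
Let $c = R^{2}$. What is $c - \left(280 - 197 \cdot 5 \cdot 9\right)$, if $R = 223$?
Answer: $58314$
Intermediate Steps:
$c = 49729$ ($c = 223^{2} = 49729$)
$c - \left(280 - 197 \cdot 5 \cdot 9\right) = 49729 - \left(280 - 197 \cdot 5 \cdot 9\right) = 49729 - \left(280 - 8865\right) = 49729 - -8585 = 49729 + 8585 = 58314$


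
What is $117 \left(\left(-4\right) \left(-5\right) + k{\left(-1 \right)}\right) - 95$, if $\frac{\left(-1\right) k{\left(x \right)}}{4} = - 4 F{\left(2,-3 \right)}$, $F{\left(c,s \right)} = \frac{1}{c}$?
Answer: $3181$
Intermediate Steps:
$k{\left(x \right)} = 8$ ($k{\left(x \right)} = - 4 \left(- \frac{4}{2}\right) = - 4 \left(\left(-4\right) \frac{1}{2}\right) = \left(-4\right) \left(-2\right) = 8$)
$117 \left(\left(-4\right) \left(-5\right) + k{\left(-1 \right)}\right) - 95 = 117 \left(\left(-4\right) \left(-5\right) + 8\right) - 95 = 117 \left(20 + 8\right) - 95 = 117 \cdot 28 - 95 = 3276 - 95 = 3181$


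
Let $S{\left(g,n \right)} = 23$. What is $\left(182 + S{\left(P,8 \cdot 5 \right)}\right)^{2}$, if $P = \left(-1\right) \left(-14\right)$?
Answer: $42025$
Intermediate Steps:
$P = 14$
$\left(182 + S{\left(P,8 \cdot 5 \right)}\right)^{2} = \left(182 + 23\right)^{2} = 205^{2} = 42025$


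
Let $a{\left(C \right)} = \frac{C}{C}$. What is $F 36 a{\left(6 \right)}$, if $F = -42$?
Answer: $-1512$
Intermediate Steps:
$a{\left(C \right)} = 1$
$F 36 a{\left(6 \right)} = \left(-42\right) 36 \cdot 1 = \left(-1512\right) 1 = -1512$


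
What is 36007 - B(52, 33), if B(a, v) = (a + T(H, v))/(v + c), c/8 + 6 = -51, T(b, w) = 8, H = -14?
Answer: 5077007/141 ≈ 36007.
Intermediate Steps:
c = -456 (c = -48 + 8*(-51) = -48 - 408 = -456)
B(a, v) = (8 + a)/(-456 + v) (B(a, v) = (a + 8)/(v - 456) = (8 + a)/(-456 + v))
36007 - B(52, 33) = 36007 - (8 + 52)/(-456 + 33) = 36007 - 60/(-423) = 36007 - (-1)*60/423 = 36007 - 1*(-20/141) = 36007 + 20/141 = 5077007/141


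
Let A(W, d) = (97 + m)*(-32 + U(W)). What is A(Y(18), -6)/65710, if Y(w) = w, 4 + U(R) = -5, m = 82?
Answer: -7339/65710 ≈ -0.11169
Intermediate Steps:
U(R) = -9 (U(R) = -4 - 5 = -9)
A(W, d) = -7339 (A(W, d) = (97 + 82)*(-32 - 9) = 179*(-41) = -7339)
A(Y(18), -6)/65710 = -7339/65710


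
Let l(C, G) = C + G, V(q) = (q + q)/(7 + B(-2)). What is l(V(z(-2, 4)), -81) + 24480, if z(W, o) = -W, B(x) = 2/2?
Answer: 48799/2 ≈ 24400.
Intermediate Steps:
B(x) = 1 (B(x) = 2*(½) = 1)
V(q) = q/4 (V(q) = (q + q)/(7 + 1) = (2*q)/8 = (2*q)*(⅛) = q/4)
l(V(z(-2, 4)), -81) + 24480 = ((-1*(-2))/4 - 81) + 24480 = ((¼)*2 - 81) + 24480 = (½ - 81) + 24480 = -161/2 + 24480 = 48799/2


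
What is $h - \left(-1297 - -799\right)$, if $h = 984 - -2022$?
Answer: $3504$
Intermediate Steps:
$h = 3006$ ($h = 984 + 2022 = 3006$)
$h - \left(-1297 - -799\right) = 3006 - \left(-1297 - -799\right) = 3006 - \left(-1297 + 799\right) = 3006 - -498 = 3006 + 498 = 3504$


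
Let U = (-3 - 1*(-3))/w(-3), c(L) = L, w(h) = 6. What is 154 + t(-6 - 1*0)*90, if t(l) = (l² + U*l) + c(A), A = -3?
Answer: 3124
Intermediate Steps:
U = 0 (U = (-3 - 1*(-3))/6 = (-3 + 3)*(⅙) = 0*(⅙) = 0)
t(l) = -3 + l² (t(l) = (l² + 0*l) - 3 = (l² + 0) - 3 = l² - 3 = -3 + l²)
154 + t(-6 - 1*0)*90 = 154 + (-3 + (-6 - 1*0)²)*90 = 154 + (-3 + (-6 + 0)²)*90 = 154 + (-3 + (-6)²)*90 = 154 + (-3 + 36)*90 = 154 + 33*90 = 154 + 2970 = 3124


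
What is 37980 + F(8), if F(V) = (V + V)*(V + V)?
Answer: 38236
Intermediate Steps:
F(V) = 4*V² (F(V) = (2*V)*(2*V) = 4*V²)
37980 + F(8) = 37980 + 4*8² = 37980 + 4*64 = 37980 + 256 = 38236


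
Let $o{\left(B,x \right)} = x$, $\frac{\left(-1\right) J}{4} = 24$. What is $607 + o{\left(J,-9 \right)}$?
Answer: $598$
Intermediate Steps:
$J = -96$ ($J = \left(-4\right) 24 = -96$)
$607 + o{\left(J,-9 \right)} = 607 - 9 = 598$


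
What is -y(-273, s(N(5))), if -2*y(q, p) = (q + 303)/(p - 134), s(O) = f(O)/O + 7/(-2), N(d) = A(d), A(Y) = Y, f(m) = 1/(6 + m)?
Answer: -550/5041 ≈ -0.10911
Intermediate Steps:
N(d) = d
s(O) = -7/2 + 1/(O*(6 + O)) (s(O) = 1/((6 + O)*O) + 7/(-2) = 1/(O*(6 + O)) + 7*(-1/2) = 1/(O*(6 + O)) - 7/2 = -7/2 + 1/(O*(6 + O)))
y(q, p) = -(303 + q)/(2*(-134 + p)) (y(q, p) = -(q + 303)/(2*(p - 134)) = -(303 + q)/(2*(-134 + p)))
-y(-273, s(N(5))) = -(-303 - 1*(-273))/(2*(-134 + (1/2)*(2 - 7*5*(6 + 5))/(5*(6 + 5)))) = -(-303 + 273)/(2*(-134 + (1/2)*(1/5)*(2 - 7*5*11)/11)) = -(-30)/(2*(-134 + (1/2)*(1/5)*(1/11)*(2 - 385))) = -(-30)/(2*(-134 + (1/2)*(1/5)*(1/11)*(-383))) = -(-30)/(2*(-134 - 383/110)) = -(-30)/(2*(-15123/110)) = -(-110)*(-30)/(2*15123) = -1*550/5041 = -550/5041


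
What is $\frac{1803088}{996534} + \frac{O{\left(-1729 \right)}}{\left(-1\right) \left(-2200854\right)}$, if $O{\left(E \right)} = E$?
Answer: $\frac{94443105473}{52219662858} \approx 1.8086$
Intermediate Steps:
$\frac{1803088}{996534} + \frac{O{\left(-1729 \right)}}{\left(-1\right) \left(-2200854\right)} = \frac{1803088}{996534} - \frac{1729}{\left(-1\right) \left(-2200854\right)} = 1803088 \cdot \frac{1}{996534} - \frac{1729}{2200854} = \frac{128792}{71181} - \frac{1729}{2200854} = \frac{94443105473}{52219662858}$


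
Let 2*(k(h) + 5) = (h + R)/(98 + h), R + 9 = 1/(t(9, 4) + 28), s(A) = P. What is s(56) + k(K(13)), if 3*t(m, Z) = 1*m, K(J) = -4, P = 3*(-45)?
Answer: -408161/2914 ≈ -140.07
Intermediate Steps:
P = -135
t(m, Z) = m/3 (t(m, Z) = (1*m)/3 = m/3)
s(A) = -135
R = -278/31 (R = -9 + 1/((⅓)*9 + 28) = -9 + 1/(3 + 28) = -9 + 1/31 = -278/31 ≈ -8.9677)
k(h) = -5 + (-278/31 + h)/(2*(98 + h)) (k(h) = -5 + ((h - 278/31)/(98 + h))/2 = -5 + ((-278/31 + h)/(98 + h))/2 = -5 + (-278/31 + h)/(2*(98 + h)))
s(56) + k(K(13)) = -135 + (-30658 - 279*(-4))/(62*(98 - 4)) = -135 + (1/62)*(-30658 + 1116)/94 = -135 + (1/62)*(1/94)*(-29542) = -135 - 14771/2914 = -408161/2914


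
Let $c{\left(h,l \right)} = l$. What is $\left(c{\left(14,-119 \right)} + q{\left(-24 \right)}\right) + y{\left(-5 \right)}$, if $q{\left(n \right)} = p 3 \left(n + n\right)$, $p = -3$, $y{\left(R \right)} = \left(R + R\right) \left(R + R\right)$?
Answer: $413$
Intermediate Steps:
$y{\left(R \right)} = 4 R^{2}$ ($y{\left(R \right)} = 2 R 2 R = 4 R^{2}$)
$q{\left(n \right)} = - 18 n$ ($q{\left(n \right)} = \left(-3\right) 3 \left(n + n\right) = - 9 \cdot 2 n = - 18 n$)
$\left(c{\left(14,-119 \right)} + q{\left(-24 \right)}\right) + y{\left(-5 \right)} = \left(-119 - -432\right) + 4 \left(-5\right)^{2} = \left(-119 + 432\right) + 4 \cdot 25 = 313 + 100 = 413$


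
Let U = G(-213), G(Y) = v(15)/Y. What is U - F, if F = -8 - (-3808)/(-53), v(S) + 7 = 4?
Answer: 300525/3763 ≈ 79.863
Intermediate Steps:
v(S) = -3 (v(S) = -7 + 4 = -3)
G(Y) = -3/Y
F = -4232/53 (F = -8 - (-3808)*(-1)/53 = -8 - 112*34/53 = -8 - 3808/53 = -4232/53 ≈ -79.849)
U = 1/71 (U = -3/(-213) = -3*(-1/213) = 1/71 ≈ 0.014085)
U - F = 1/71 - 1*(-4232/53) = 1/71 + 4232/53 = 300525/3763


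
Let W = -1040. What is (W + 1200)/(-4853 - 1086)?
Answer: -160/5939 ≈ -0.026941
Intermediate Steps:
(W + 1200)/(-4853 - 1086) = (-1040 + 1200)/(-4853 - 1086) = 160/(-5939) = 160*(-1/5939) = -160/5939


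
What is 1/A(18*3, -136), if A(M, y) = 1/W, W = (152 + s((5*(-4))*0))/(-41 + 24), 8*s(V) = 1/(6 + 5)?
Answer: -13377/1496 ≈ -8.9418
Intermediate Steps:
s(V) = 1/88 (s(V) = 1/(8*(6 + 5)) = (1/8)/11 = (1/8)*(1/11) = 1/88)
W = -13377/1496 (W = (152 + 1/88)/(-41 + 24) = (13377/88)/(-17) = (13377/88)*(-1/17) = -13377/1496 ≈ -8.9418)
A(M, y) = -1496/13377 (A(M, y) = 1/(-13377/1496) = -1496/13377)
1/A(18*3, -136) = 1/(-1496/13377) = -13377/1496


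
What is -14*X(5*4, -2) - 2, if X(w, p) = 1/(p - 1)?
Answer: 8/3 ≈ 2.6667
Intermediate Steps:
X(w, p) = 1/(-1 + p)
-14*X(5*4, -2) - 2 = -14/(-1 - 2) - 2 = -14/(-3) - 2 = -14*(-1/3) - 2 = 14/3 - 2 = 8/3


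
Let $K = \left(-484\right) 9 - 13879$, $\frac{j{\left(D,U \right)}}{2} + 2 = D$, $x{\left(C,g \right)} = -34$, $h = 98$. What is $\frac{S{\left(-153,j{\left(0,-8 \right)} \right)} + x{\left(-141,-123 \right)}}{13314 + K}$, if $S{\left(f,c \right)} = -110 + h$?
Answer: $\frac{46}{4921} \approx 0.0093477$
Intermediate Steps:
$j{\left(D,U \right)} = -4 + 2 D$
$S{\left(f,c \right)} = -12$ ($S{\left(f,c \right)} = -110 + 98 = -12$)
$K = -18235$ ($K = -4356 - 13879 = -18235$)
$\frac{S{\left(-153,j{\left(0,-8 \right)} \right)} + x{\left(-141,-123 \right)}}{13314 + K} = \frac{-12 - 34}{13314 - 18235} = - \frac{46}{-4921} = \left(-46\right) \left(- \frac{1}{4921}\right) = \frac{46}{4921}$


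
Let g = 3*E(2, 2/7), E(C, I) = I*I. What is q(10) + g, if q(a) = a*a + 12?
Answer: 5500/49 ≈ 112.24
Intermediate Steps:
q(a) = 12 + a² (q(a) = a² + 12 = 12 + a²)
E(C, I) = I²
g = 12/49 (g = 3*(2/7)² = 3*(4/49) = 12/49 ≈ 0.24490)
q(10) + g = (12 + 10²) + 12/49 = (12 + 100) + 12/49 = 112 + 12/49 = 5500/49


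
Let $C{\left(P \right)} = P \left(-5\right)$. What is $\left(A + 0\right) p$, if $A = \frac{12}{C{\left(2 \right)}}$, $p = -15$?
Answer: $18$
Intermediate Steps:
$C{\left(P \right)} = - 5 P$
$A = - \frac{6}{5}$ ($A = \frac{12}{\left(-5\right) 2} = \frac{12}{-10} = 12 \left(- \frac{1}{10}\right) = - \frac{6}{5} \approx -1.2$)
$\left(A + 0\right) p = \left(- \frac{6}{5} + 0\right) \left(-15\right) = \left(- \frac{6}{5}\right) \left(-15\right) = 18$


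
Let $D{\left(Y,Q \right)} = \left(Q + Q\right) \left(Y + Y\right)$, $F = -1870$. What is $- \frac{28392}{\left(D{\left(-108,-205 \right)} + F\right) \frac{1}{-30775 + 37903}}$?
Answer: $- \frac{101189088}{43345} \approx -2334.5$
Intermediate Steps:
$D{\left(Y,Q \right)} = 4 Q Y$ ($D{\left(Y,Q \right)} = 2 Q 2 Y = 4 Q Y$)
$- \frac{28392}{\left(D{\left(-108,-205 \right)} + F\right) \frac{1}{-30775 + 37903}} = - \frac{28392}{\left(4 \left(-205\right) \left(-108\right) - 1870\right) \frac{1}{-30775 + 37903}} = - \frac{28392}{\left(88560 - 1870\right) \frac{1}{7128}} = - \frac{28392}{86690 \cdot \frac{1}{7128}} = - \frac{28392}{\frac{43345}{3564}} = \left(-28392\right) \frac{3564}{43345} = - \frac{101189088}{43345}$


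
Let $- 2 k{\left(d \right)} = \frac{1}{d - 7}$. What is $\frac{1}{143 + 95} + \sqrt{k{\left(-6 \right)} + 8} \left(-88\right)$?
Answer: $\frac{1}{238} - \frac{44 \sqrt{5434}}{13} \approx -249.5$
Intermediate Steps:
$k{\left(d \right)} = - \frac{1}{2 \left(-7 + d\right)}$ ($k{\left(d \right)} = - \frac{1}{2 \left(d - 7\right)} = - \frac{1}{2 \left(-7 + d\right)}$)
$\frac{1}{143 + 95} + \sqrt{k{\left(-6 \right)} + 8} \left(-88\right) = \frac{1}{143 + 95} + \sqrt{- \frac{1}{-14 + 2 \left(-6\right)} + 8} \left(-88\right) = \frac{1}{238} + \sqrt{- \frac{1}{-14 - 12} + 8} \left(-88\right) = \frac{1}{238} + \sqrt{- \frac{1}{-26} + 8} \left(-88\right) = \frac{1}{238} + \sqrt{\left(-1\right) \left(- \frac{1}{26}\right) + 8} \left(-88\right) = \frac{1}{238} + \sqrt{\frac{1}{26} + 8} \left(-88\right) = \frac{1}{238} + \sqrt{\frac{209}{26}} \left(-88\right) = \frac{1}{238} + \frac{\sqrt{5434}}{26} \left(-88\right) = \frac{1}{238} - \frac{44 \sqrt{5434}}{13}$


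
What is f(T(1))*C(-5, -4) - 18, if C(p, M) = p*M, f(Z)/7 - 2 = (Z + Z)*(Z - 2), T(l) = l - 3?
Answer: 2502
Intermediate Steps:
T(l) = -3 + l
f(Z) = 14 + 14*Z*(-2 + Z) (f(Z) = 14 + 7*((Z + Z)*(Z - 2)) = 14 + 7*((2*Z)*(-2 + Z)) = 14 + 7*(2*Z*(-2 + Z)) = 14 + 14*Z*(-2 + Z))
C(p, M) = M*p
f(T(1))*C(-5, -4) - 18 = (14 - 28*(-3 + 1) + 14*(-3 + 1)²)*(-4*(-5)) - 18 = (14 - 28*(-2) + 14*(-2)²)*20 - 18 = (14 + 56 + 14*4)*20 - 18 = (14 + 56 + 56)*20 - 18 = 126*20 - 18 = 2520 - 18 = 2502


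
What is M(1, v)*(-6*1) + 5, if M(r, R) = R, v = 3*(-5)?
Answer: 95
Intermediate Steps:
v = -15
M(1, v)*(-6*1) + 5 = -(-90) + 5 = -15*(-6) + 5 = 90 + 5 = 95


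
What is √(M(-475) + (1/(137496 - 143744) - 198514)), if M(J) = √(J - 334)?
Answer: √(-1937372768826 + 9759376*I*√809)/3124 ≈ 0.031919 + 445.55*I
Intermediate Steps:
M(J) = √(-334 + J)
√(M(-475) + (1/(137496 - 143744) - 198514)) = √(√(-334 - 475) + (1/(137496 - 143744) - 198514)) = √(√(-809) + (1/(-6248) - 198514)) = √(I*√809 + (-1/6248 - 198514)) = √(I*√809 - 1240315473/6248) = √(-1240315473/6248 + I*√809)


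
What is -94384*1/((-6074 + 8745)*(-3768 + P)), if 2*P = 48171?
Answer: -188768/108536085 ≈ -0.0017392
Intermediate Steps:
P = 48171/2 (P = (½)*48171 = 48171/2 ≈ 24086.)
-94384*1/((-6074 + 8745)*(-3768 + P)) = -94384*1/((-6074 + 8745)*(-3768 + 48171/2)) = -94384/((40635/2)*2671) = -94384/108536085/2 = -94384*2/108536085 = -188768/108536085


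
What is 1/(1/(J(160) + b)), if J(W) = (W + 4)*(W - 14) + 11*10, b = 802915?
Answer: 826969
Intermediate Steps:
J(W) = 110 + (-14 + W)*(4 + W) (J(W) = (4 + W)*(-14 + W) + 110 = (-14 + W)*(4 + W) + 110 = 110 + (-14 + W)*(4 + W))
1/(1/(J(160) + b)) = 1/(1/((54 + 160² - 10*160) + 802915)) = 1/(1/((54 + 25600 - 1600) + 802915)) = 1/(1/(24054 + 802915)) = 1/(1/826969) = 826969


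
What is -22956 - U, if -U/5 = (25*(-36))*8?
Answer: -58956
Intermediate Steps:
U = 36000 (U = -5*25*(-36)*8 = -(-4500)*8 = -5*(-7200) = 36000)
-22956 - U = -22956 - 1*36000 = -22956 - 36000 = -58956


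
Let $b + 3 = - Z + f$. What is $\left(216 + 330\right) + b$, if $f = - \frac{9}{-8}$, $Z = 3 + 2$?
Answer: $\frac{4313}{8} \approx 539.13$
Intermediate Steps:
$Z = 5$
$f = \frac{9}{8}$ ($f = \left(-9\right) \left(- \frac{1}{8}\right) = \frac{9}{8} \approx 1.125$)
$b = - \frac{55}{8}$ ($b = -3 + \left(\left(-1\right) 5 + \frac{9}{8}\right) = -3 + \left(-5 + \frac{9}{8}\right) = -3 - \frac{31}{8} = - \frac{55}{8} \approx -6.875$)
$\left(216 + 330\right) + b = \left(216 + 330\right) - \frac{55}{8} = 546 - \frac{55}{8} = \frac{4313}{8}$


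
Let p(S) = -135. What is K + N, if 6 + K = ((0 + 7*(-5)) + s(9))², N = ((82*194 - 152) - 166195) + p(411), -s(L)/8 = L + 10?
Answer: -115611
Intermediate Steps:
s(L) = -80 - 8*L (s(L) = -8*(L + 10) = -8*(10 + L) = -80 - 8*L)
N = -150574 (N = ((82*194 - 152) - 166195) - 135 = ((15908 - 152) - 166195) - 135 = (15756 - 166195) - 135 = -150439 - 135 = -150574)
K = 34963 (K = -6 + ((0 + 7*(-5)) + (-80 - 8*9))² = -6 + ((0 - 35) + (-80 - 72))² = -6 + (-35 - 152)² = -6 + (-187)² = -6 + 34969 = 34963)
K + N = 34963 - 150574 = -115611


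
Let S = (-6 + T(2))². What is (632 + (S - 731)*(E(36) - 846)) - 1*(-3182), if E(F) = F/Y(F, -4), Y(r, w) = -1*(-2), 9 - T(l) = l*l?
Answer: 608254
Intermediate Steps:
T(l) = 9 - l² (T(l) = 9 - l*l = 9 - l²)
S = 1 (S = (-6 + (9 - 1*2²))² = (-6 + (9 - 1*4))² = (-6 + (9 - 4))² = (-6 + 5)² = (-1)² = 1)
Y(r, w) = 2
E(F) = F/2
(632 + (S - 731)*(E(36) - 846)) - 1*(-3182) = (632 + (1 - 731)*((½)*36 - 846)) - 1*(-3182) = (632 - 730*(18 - 846)) + 3182 = (632 - 730*(-828)) + 3182 = (632 + 604440) + 3182 = 605072 + 3182 = 608254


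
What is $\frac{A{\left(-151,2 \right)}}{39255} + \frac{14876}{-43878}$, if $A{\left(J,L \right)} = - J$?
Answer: $- \frac{32073989}{95690605} \approx -0.33518$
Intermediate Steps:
$\frac{A{\left(-151,2 \right)}}{39255} + \frac{14876}{-43878} = \frac{\left(-1\right) \left(-151\right)}{39255} + \frac{14876}{-43878} = 151 \cdot \frac{1}{39255} + 14876 \left(- \frac{1}{43878}\right) = \frac{151}{39255} - \frac{7438}{21939} = - \frac{32073989}{95690605}$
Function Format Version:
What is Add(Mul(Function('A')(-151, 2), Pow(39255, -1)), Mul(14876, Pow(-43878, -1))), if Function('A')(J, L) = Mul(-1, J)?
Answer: Rational(-32073989, 95690605) ≈ -0.33518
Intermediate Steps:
Add(Mul(Function('A')(-151, 2), Pow(39255, -1)), Mul(14876, Pow(-43878, -1))) = Add(Mul(Mul(-1, -151), Pow(39255, -1)), Mul(14876, Pow(-43878, -1))) = Add(Mul(151, Rational(1, 39255)), Mul(14876, Rational(-1, 43878))) = Add(Rational(151, 39255), Rational(-7438, 21939)) = Rational(-32073989, 95690605)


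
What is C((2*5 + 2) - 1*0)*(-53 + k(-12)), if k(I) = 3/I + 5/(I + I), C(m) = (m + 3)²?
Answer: -96225/8 ≈ -12028.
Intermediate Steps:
C(m) = (3 + m)²
k(I) = 11/(2*I) (k(I) = 3/I + 5/((2*I)) = 3/I + 5*(1/(2*I)) = 3/I + 5/(2*I) = 11/(2*I))
C((2*5 + 2) - 1*0)*(-53 + k(-12)) = (3 + ((2*5 + 2) - 1*0))²*(-53 + (11/2)/(-12)) = (3 + ((10 + 2) + 0))²*(-53 + (11/2)*(-1/12)) = (3 + (12 + 0))²*(-53 - 11/24) = (3 + 12)²*(-1283/24) = 15²*(-1283/24) = 225*(-1283/24) = -96225/8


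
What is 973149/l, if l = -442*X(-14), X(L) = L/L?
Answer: -973149/442 ≈ -2201.7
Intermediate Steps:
X(L) = 1
l = -442 (l = -442*1 = -442)
973149/l = 973149/(-442) = 973149*(-1/442) = -973149/442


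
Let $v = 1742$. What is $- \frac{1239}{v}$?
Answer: $- \frac{1239}{1742} \approx -0.71125$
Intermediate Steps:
$- \frac{1239}{v} = - \frac{1239}{1742}$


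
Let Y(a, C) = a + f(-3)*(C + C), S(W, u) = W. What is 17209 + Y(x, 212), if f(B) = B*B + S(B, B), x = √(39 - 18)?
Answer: 19753 + √21 ≈ 19758.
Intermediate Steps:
x = √21 ≈ 4.5826
f(B) = B + B² (f(B) = B*B + B = B² + B = B + B²)
Y(a, C) = a + 12*C (Y(a, C) = a + (-3*(1 - 3))*(C + C) = a + (-3*(-2))*(2*C) = a + 6*(2*C) = a + 12*C)
17209 + Y(x, 212) = 17209 + (√21 + 12*212) = 17209 + (√21 + 2544) = 17209 + (2544 + √21) = 19753 + √21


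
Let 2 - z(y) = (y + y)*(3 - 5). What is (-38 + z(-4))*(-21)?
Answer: 1092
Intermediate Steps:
z(y) = 2 + 4*y (z(y) = 2 - (y + y)*(3 - 5) = 2 - 2*y*(-2) = 2 - (-4)*y = 2 + 4*y)
(-38 + z(-4))*(-21) = (-38 + (2 + 4*(-4)))*(-21) = (-38 + (2 - 16))*(-21) = (-38 - 14)*(-21) = -52*(-21) = 1092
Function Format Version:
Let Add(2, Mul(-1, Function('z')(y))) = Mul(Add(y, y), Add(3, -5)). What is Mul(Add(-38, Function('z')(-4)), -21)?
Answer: 1092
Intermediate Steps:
Function('z')(y) = Add(2, Mul(4, y)) (Function('z')(y) = Add(2, Mul(-1, Mul(Add(y, y), Add(3, -5)))) = Add(2, Mul(-1, Mul(Mul(2, y), -2))) = Add(2, Mul(-1, Mul(-4, y))) = Add(2, Mul(4, y)))
Mul(Add(-38, Function('z')(-4)), -21) = Mul(Add(-38, Add(2, Mul(4, -4))), -21) = Mul(Add(-38, Add(2, -16)), -21) = Mul(Add(-38, -14), -21) = Mul(-52, -21) = 1092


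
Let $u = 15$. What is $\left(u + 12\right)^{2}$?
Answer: $729$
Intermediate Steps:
$\left(u + 12\right)^{2} = \left(15 + 12\right)^{2} = 27^{2} = 729$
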